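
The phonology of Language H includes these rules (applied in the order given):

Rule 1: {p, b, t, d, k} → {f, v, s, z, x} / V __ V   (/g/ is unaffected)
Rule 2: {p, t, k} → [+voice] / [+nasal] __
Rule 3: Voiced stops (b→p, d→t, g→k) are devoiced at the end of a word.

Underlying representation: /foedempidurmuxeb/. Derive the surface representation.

foezembizurmuxep

Rule 1 (intervocalic spirantization): /d/ is a stop between vowels /e/ and /e/, so it spirantizes to the fricative [z]. /d/ is a stop between vowels /i/ and /u/, so it spirantizes to the fricative [z]. /foedempidurmuxeb/ → foezempizurmuxeb.
Rule 2 (post-nasal voicing): /p/ is a voiceless stop immediately after the nasal /m/, so it voices to [b]. /foezempizurmuxeb/ → foezembizurmuxeb.
Rule 3 (final devoicing): /b/ is a voiced stop in word-final position, so it devoices to [p]. /foezembizurmuxeb/ → foezembizurmuxep.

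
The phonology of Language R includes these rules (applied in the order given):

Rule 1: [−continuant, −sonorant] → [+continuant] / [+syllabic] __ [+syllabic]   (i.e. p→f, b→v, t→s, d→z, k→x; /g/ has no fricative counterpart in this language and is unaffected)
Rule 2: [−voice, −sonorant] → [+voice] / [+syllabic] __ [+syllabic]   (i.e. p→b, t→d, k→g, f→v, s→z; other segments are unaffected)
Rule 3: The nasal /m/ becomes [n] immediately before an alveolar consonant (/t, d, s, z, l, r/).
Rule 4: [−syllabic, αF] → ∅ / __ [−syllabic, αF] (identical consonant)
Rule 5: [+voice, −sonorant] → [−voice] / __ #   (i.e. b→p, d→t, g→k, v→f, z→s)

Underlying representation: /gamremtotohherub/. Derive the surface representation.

ganrentozoherup

Rule 1 (intervocalic spirantization): /t/ is a stop between vowels /o/ and /o/, so it spirantizes to the fricative [s]. /gamremtotohherub/ → gamremtosohherub.
Rule 2 (intervocalic voicing): /s/ is a voiceless obstruent between vowels /o/ and /o/, so it voices to [z]. /gamremtosohherub/ → gamremtozohherub.
Rule 3 (nasal place assimilation): /m/ precedes the alveolar consonant /r/, so it assimilates in place to [n]. /m/ precedes the alveolar consonant /t/, so it assimilates in place to [n]. /gamremtozohherub/ → ganrentozohherub.
Rule 4 (degemination): /hh/ is a geminate; the first /h/ deletes. /ganrentozohherub/ → ganrentozoherub.
Rule 5 (final devoicing): /b/ is a voiced obstruent in word-final position, so it devoices to [p]. /ganrentozoherub/ → ganrentozoherup.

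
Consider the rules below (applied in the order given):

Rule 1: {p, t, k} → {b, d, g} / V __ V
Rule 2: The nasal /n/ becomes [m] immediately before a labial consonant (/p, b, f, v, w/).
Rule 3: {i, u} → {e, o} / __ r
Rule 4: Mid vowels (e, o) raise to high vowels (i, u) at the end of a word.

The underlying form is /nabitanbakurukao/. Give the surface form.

Rule 1 (intervocalic voicing): /t/ is a voiceless stop between vowels /i/ and /a/, so it voices to [d]. /k/ is a voiceless stop between vowels /a/ and /u/, so it voices to [g]. /k/ is a voiceless stop between vowels /u/ and /a/, so it voices to [g]. /nabitanbakurukao/ → nabidanbagurugao.
Rule 2 (nasal place assimilation): /n/ precedes the labial consonant /b/, so it assimilates in place to [m]. /nabidanbagurugao/ → nabidambagurugao.
Rule 3 (pre-rhotic lowering): /u/ is a high vowel immediately before /r/, so it lowers to [o]. /nabidambagurugao/ → nabidambagorugao.
Rule 4 (final vowel raising): /o/ is a mid vowel in word-final position, so it raises to [u]. /nabidambagorugao/ → nabidambagorugau.

nabidambagorugau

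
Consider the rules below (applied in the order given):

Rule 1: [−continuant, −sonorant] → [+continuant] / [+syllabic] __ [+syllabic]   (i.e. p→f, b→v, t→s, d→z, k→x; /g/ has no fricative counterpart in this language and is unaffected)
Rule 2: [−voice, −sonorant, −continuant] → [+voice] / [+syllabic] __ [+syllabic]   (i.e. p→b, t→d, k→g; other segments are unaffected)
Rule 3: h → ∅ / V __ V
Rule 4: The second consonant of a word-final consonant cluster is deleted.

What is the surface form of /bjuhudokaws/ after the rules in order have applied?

bjuuzoxaw

Rule 1 (intervocalic spirantization): /d/ is a stop between vowels /u/ and /o/, so it spirantizes to the fricative [z]. /k/ is a stop between vowels /o/ and /a/, so it spirantizes to the fricative [x]. /bjuhudokaws/ → bjuhuzoxaws.
Rule 2 (intervocalic voicing): no segment meets the environment; /bjuhuzoxaws/ is unchanged.
Rule 3 (intervocalic h-deletion): /h/ occurs between vowels /u/ and /u/, so it deletes. /bjuhuzoxaws/ → bjuuzoxaws.
Rule 4 (final cluster simplification): /s/ is the second consonant of a word-final cluster /ws/, so it deletes. /bjuuzoxaws/ → bjuuzoxaw.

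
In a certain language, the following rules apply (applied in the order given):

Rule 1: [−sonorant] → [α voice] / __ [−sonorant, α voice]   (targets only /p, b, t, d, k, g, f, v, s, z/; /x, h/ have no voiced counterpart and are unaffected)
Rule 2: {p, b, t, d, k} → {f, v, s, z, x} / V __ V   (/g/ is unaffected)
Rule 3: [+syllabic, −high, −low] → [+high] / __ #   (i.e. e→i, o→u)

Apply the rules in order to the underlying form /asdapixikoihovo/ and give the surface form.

azdafixixoihovu

Rule 1 (regressive voicing assimilation): /s/ precedes the voiced obstruent /d/, so it voices to [z] by assimilation. /asdapixikoihovo/ → azdapixikoihovo.
Rule 2 (intervocalic spirantization): /p/ is a stop between vowels /a/ and /i/, so it spirantizes to the fricative [f]. /k/ is a stop between vowels /i/ and /o/, so it spirantizes to the fricative [x]. /azdapixikoihovo/ → azdafixixoihovo.
Rule 3 (final vowel raising): /o/ is a mid vowel in word-final position, so it raises to [u]. /azdafixixoihovo/ → azdafixixoihovu.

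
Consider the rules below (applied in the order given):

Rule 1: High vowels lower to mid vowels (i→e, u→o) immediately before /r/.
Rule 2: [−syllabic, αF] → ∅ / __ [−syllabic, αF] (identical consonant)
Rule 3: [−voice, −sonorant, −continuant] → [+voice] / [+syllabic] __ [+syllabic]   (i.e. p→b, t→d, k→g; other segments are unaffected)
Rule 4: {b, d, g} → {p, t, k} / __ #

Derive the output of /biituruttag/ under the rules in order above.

biidorudak

Rule 1 (pre-rhotic lowering): /u/ is a high vowel immediately before /r/, so it lowers to [o]. /biituruttag/ → biitoruttag.
Rule 2 (degemination): /tt/ is a geminate; the first /t/ deletes. /biitoruttag/ → biitorutag.
Rule 3 (intervocalic voicing): /t/ is a voiceless stop between vowels /i/ and /o/, so it voices to [d]. /t/ is a voiceless stop between vowels /u/ and /a/, so it voices to [d]. /biitorutag/ → biidorudag.
Rule 4 (final devoicing): /g/ is a voiced stop in word-final position, so it devoices to [k]. /biidorudag/ → biidorudak.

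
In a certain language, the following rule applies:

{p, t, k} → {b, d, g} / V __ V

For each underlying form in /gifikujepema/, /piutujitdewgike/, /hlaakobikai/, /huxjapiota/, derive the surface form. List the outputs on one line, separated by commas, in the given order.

gifigujebema, piudujitdewgige, hlaagobigai, huxjabioda

/gifikujepema/: /k/ is a voiceless stop between vowels /i/ and /u/, so it voices to [g]. /p/ is a voiceless stop between vowels /e/ and /e/, so it voices to [b]. → [gifigujebema].
/piutujitdewgike/: /t/ is a voiceless stop between vowels /u/ and /u/, so it voices to [d]. /k/ is a voiceless stop between vowels /i/ and /e/, so it voices to [g]. → [piudujitdewgige].
/hlaakobikai/: /k/ is a voiceless stop between vowels /a/ and /o/, so it voices to [g]. /k/ is a voiceless stop between vowels /i/ and /a/, so it voices to [g]. → [hlaagobigai].
/huxjapiota/: /p/ is a voiceless stop between vowels /a/ and /i/, so it voices to [b]. /t/ is a voiceless stop between vowels /o/ and /a/, so it voices to [d]. → [huxjabioda].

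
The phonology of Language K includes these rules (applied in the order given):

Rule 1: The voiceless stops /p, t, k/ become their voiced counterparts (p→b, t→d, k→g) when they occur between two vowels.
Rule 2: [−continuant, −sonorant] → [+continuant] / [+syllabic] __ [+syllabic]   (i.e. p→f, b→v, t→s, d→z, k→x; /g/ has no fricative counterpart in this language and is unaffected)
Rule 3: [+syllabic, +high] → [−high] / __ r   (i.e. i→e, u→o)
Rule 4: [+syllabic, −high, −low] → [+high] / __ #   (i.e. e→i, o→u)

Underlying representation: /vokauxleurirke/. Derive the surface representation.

vogauxleorerki

Rule 1 (intervocalic voicing): /k/ is a voiceless stop between vowels /o/ and /a/, so it voices to [g]. /vokauxleurirke/ → vogauxleurirke.
Rule 2 (intervocalic spirantization): no segment meets the environment; /vogauxleurirke/ is unchanged.
Rule 3 (pre-rhotic lowering): /u/ is a high vowel immediately before /r/, so it lowers to [o]. /i/ is a high vowel immediately before /r/, so it lowers to [e]. /vogauxleurirke/ → vogauxleorerke.
Rule 4 (final vowel raising): /e/ is a mid vowel in word-final position, so it raises to [i]. /vogauxleorerke/ → vogauxleorerki.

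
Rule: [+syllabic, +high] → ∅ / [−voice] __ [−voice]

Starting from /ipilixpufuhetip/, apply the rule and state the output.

/u/ is a high vowel flanked by voiceless consonants /p/ and /f/, so it deletes.
/u/ is a high vowel flanked by voiceless consonants /f/ and /h/, so it deletes.
/i/ is a high vowel flanked by voiceless consonants /t/ and /p/, so it deletes.
Surface form: [ipilixpfhetp].

ipilixpfhetp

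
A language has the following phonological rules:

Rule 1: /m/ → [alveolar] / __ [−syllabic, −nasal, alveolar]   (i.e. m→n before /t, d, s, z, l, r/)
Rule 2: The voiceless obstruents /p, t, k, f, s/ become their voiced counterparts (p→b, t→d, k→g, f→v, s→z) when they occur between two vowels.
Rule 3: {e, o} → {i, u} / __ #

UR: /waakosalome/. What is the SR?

Rule 1 (nasal place assimilation): no segment meets the environment; /waakosalome/ is unchanged.
Rule 2 (intervocalic voicing): /k/ is a voiceless obstruent between vowels /a/ and /o/, so it voices to [g]. /s/ is a voiceless obstruent between vowels /o/ and /a/, so it voices to [z]. /waakosalome/ → waagozalome.
Rule 3 (final vowel raising): /e/ is a mid vowel in word-final position, so it raises to [i]. /waagozalome/ → waagozalomi.

waagozalomi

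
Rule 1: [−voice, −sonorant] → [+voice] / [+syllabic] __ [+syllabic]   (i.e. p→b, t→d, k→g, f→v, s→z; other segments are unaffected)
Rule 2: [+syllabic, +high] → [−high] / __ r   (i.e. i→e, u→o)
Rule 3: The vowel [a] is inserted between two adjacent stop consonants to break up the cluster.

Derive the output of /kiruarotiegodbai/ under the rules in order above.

Rule 1 (intervocalic voicing): /t/ is a voiceless obstruent between vowels /o/ and /i/, so it voices to [d]. /kiruarotiegodbai/ → kiruarodiegodbai.
Rule 2 (pre-rhotic lowering): /i/ is a high vowel immediately before /r/, so it lowers to [e]. /kiruarodiegodbai/ → keruarodiegodbai.
Rule 3 (stop-cluster a-epenthesis): /d/ and /b/ form a stop–stop cluster, so [a] is inserted between them. /keruarodiegodbai/ → keruarodiegodabai.

keruarodiegodabai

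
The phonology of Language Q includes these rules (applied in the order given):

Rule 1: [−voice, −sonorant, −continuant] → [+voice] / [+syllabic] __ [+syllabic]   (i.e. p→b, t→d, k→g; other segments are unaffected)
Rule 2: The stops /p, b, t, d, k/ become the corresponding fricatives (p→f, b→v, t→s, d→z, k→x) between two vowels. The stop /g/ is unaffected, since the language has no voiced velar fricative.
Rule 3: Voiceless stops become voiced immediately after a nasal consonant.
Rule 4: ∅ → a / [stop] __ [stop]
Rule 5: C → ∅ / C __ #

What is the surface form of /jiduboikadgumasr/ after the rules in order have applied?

jizuvoigadagumas

Rule 1 (intervocalic voicing): /k/ is a voiceless stop between vowels /i/ and /a/, so it voices to [g]. /jiduboikadgumasr/ → jiduboigadgumasr.
Rule 2 (intervocalic spirantization): /d/ is a stop between vowels /i/ and /u/, so it spirantizes to the fricative [z]. /b/ is a stop between vowels /u/ and /o/, so it spirantizes to the fricative [v]. /jiduboigadgumasr/ → jizuvoigadgumasr.
Rule 3 (post-nasal voicing): no segment meets the environment; /jizuvoigadgumasr/ is unchanged.
Rule 4 (stop-cluster a-epenthesis): /d/ and /g/ form a stop–stop cluster, so [a] is inserted between them. /jizuvoigadgumasr/ → jizuvoigadagumasr.
Rule 5 (final cluster simplification): /r/ is the second consonant of a word-final cluster /sr/, so it deletes. /jizuvoigadagumasr/ → jizuvoigadagumas.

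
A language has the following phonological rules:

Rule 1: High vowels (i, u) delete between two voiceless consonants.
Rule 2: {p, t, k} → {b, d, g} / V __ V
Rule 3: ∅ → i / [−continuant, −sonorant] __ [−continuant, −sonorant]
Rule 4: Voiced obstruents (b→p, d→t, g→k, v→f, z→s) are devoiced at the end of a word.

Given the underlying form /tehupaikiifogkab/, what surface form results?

Rule 1 (high vowel syncope): /u/ is a high vowel flanked by voiceless consonants /h/ and /p/, so it deletes. /tehupaikiifogkab/ → tehpaikiifogkab.
Rule 2 (intervocalic voicing): /k/ is a voiceless stop between vowels /i/ and /i/, so it voices to [g]. /tehpaikiifogkab/ → tehpaigiifogkab.
Rule 3 (stop-cluster i-epenthesis): /g/ and /k/ form a stop–stop cluster, so [i] is inserted between them. /tehpaigiifogkab/ → tehpaigiifogikab.
Rule 4 (final devoicing): /b/ is a voiced obstruent in word-final position, so it devoices to [p]. /tehpaigiifogikab/ → tehpaigiifogikap.

tehpaigiifogikap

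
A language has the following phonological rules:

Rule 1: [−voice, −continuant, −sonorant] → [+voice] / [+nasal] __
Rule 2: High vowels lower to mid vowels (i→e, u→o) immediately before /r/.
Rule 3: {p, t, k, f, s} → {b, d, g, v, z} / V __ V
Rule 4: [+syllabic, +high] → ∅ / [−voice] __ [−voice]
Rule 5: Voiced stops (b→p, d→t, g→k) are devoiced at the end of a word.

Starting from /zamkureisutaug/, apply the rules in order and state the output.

zamgoreizudauk

Rule 1 (post-nasal voicing): /k/ is a voiceless stop immediately after the nasal /m/, so it voices to [g]. /zamkureisutaug/ → zamgureisutaug.
Rule 2 (pre-rhotic lowering): /u/ is a high vowel immediately before /r/, so it lowers to [o]. /zamgureisutaug/ → zamgoreisutaug.
Rule 3 (intervocalic voicing): /s/ is a voiceless obstruent between vowels /i/ and /u/, so it voices to [z]. /t/ is a voiceless obstruent between vowels /u/ and /a/, so it voices to [d]. /zamgoreisutaug/ → zamgoreizudaug.
Rule 4 (high vowel syncope): no segment meets the environment; /zamgoreizudaug/ is unchanged.
Rule 5 (final devoicing): /g/ is a voiced stop in word-final position, so it devoices to [k]. /zamgoreizudaug/ → zamgoreizudauk.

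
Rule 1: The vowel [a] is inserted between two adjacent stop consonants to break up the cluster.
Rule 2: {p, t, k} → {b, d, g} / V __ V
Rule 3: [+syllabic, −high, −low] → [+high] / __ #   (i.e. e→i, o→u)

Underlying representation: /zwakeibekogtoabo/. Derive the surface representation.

zwageibegogadoabu

Rule 1 (stop-cluster a-epenthesis): /g/ and /t/ form a stop–stop cluster, so [a] is inserted between them. /zwakeibekogtoabo/ → zwakeibekogatoabo.
Rule 2 (intervocalic voicing): /k/ is a voiceless stop between vowels /a/ and /e/, so it voices to [g]. /k/ is a voiceless stop between vowels /e/ and /o/, so it voices to [g]. /t/ is a voiceless stop between vowels /a/ and /o/, so it voices to [d]. /zwakeibekogatoabo/ → zwageibegogadoabo.
Rule 3 (final vowel raising): /o/ is a mid vowel in word-final position, so it raises to [u]. /zwageibegogadoabo/ → zwageibegogadoabu.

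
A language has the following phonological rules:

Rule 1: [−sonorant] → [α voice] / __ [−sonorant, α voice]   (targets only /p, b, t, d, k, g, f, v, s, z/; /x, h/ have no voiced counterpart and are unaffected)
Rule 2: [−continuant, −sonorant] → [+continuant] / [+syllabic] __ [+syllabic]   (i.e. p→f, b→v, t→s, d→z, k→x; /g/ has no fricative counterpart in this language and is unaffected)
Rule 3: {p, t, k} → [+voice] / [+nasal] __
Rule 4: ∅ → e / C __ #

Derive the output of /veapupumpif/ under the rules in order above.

veafufumbife

Rule 1 (regressive voicing assimilation): no segment meets the environment; /veapupumpif/ is unchanged.
Rule 2 (intervocalic spirantization): /p/ is a stop between vowels /a/ and /u/, so it spirantizes to the fricative [f]. /p/ is a stop between vowels /u/ and /u/, so it spirantizes to the fricative [f]. /veapupumpif/ → veafufumpif.
Rule 3 (post-nasal voicing): /p/ is a voiceless stop immediately after the nasal /m/, so it voices to [b]. /veafufumpif/ → veafufumbif.
Rule 4 (final e-epenthesis): the form ends in the consonant /f/, so [e] is inserted word-finally. /veafufumbif/ → veafufumbife.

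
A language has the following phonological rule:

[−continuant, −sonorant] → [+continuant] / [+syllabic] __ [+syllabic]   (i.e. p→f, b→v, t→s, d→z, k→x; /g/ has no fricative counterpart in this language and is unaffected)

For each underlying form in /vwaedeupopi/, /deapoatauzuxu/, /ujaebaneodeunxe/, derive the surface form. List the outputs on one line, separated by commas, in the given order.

vwaezeufofi, deafoasauzuxu, ujaevaneozeunxe

/vwaedeupopi/: /d/ is a stop between vowels /e/ and /e/, so it spirantizes to the fricative [z]. /p/ is a stop between vowels /u/ and /o/, so it spirantizes to the fricative [f]. /p/ is a stop between vowels /o/ and /i/, so it spirantizes to the fricative [f]. → [vwaezeufofi].
/deapoatauzuxu/: /p/ is a stop between vowels /a/ and /o/, so it spirantizes to the fricative [f]. /t/ is a stop between vowels /a/ and /a/, so it spirantizes to the fricative [s]. → [deafoasauzuxu].
/ujaebaneodeunxe/: /b/ is a stop between vowels /e/ and /a/, so it spirantizes to the fricative [v]. /d/ is a stop between vowels /o/ and /e/, so it spirantizes to the fricative [z]. → [ujaevaneozeunxe].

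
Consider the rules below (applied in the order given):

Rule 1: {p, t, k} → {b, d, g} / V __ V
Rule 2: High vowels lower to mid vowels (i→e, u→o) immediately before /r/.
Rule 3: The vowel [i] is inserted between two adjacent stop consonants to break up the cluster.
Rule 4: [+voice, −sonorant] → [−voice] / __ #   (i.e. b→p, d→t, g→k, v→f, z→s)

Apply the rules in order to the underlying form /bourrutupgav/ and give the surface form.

boorrudupigaf

Rule 1 (intervocalic voicing): /t/ is a voiceless stop between vowels /u/ and /u/, so it voices to [d]. /bourrutupgav/ → bourrudupgav.
Rule 2 (pre-rhotic lowering): /u/ is a high vowel immediately before /r/, so it lowers to [o]. /bourrudupgav/ → boorrudupgav.
Rule 3 (stop-cluster i-epenthesis): /p/ and /g/ form a stop–stop cluster, so [i] is inserted between them. /boorrudupgav/ → boorrudupigav.
Rule 4 (final devoicing): /v/ is a voiced obstruent in word-final position, so it devoices to [f]. /boorrudupigav/ → boorrudupigaf.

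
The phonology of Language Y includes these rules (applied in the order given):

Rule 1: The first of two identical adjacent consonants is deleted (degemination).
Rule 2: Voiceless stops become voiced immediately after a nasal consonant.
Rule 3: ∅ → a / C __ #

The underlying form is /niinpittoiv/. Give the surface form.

niinbitoiva

Rule 1 (degemination): /tt/ is a geminate; the first /t/ deletes. /niinpittoiv/ → niinpitoiv.
Rule 2 (post-nasal voicing): /p/ is a voiceless stop immediately after the nasal /n/, so it voices to [b]. /niinpitoiv/ → niinbitoiv.
Rule 3 (final a-epenthesis): the form ends in the consonant /v/, so [a] is inserted word-finally. /niinbitoiv/ → niinbitoiva.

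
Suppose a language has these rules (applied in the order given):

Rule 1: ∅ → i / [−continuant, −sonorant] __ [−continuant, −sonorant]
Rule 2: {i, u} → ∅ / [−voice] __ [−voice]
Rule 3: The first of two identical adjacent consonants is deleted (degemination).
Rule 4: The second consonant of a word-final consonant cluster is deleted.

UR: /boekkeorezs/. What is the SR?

Rule 1 (stop-cluster i-epenthesis): /k/ and /k/ form a stop–stop cluster, so [i] is inserted between them. /boekkeorezs/ → boekikeorezs.
Rule 2 (high vowel syncope): /i/ is a high vowel flanked by voiceless consonants /k/ and /k/, so it deletes. /boekikeorezs/ → boekkeorezs.
Rule 3 (degemination): /kk/ is a geminate; the first /k/ deletes. /boekkeorezs/ → boekeorezs.
Rule 4 (final cluster simplification): /s/ is the second consonant of a word-final cluster /zs/, so it deletes. /boekeorezs/ → boekeorez.

boekeorez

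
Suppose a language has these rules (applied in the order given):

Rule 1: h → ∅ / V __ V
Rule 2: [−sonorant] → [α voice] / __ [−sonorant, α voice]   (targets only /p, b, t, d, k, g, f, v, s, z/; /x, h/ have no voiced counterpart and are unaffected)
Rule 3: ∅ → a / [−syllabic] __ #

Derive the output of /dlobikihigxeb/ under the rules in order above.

dlobikiikxeba

Rule 1 (intervocalic h-deletion): /h/ occurs between vowels /i/ and /i/, so it deletes. /dlobikihigxeb/ → dlobikiigxeb.
Rule 2 (regressive voicing assimilation): /g/ precedes the voiceless obstruent /x/, so it devoices to [k] by assimilation. /dlobikiigxeb/ → dlobikiikxeb.
Rule 3 (final a-epenthesis): the form ends in the consonant /b/, so [a] is inserted word-finally. /dlobikiikxeb/ → dlobikiikxeba.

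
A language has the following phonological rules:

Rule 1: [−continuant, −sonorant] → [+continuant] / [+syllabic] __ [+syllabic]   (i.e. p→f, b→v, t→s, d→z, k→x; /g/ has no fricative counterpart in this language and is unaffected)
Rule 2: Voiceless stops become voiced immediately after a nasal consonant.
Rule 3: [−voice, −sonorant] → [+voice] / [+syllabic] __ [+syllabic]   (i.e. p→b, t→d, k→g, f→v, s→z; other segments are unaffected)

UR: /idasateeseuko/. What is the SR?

izazazeezeuxo

Rule 1 (intervocalic spirantization): /d/ is a stop between vowels /i/ and /a/, so it spirantizes to the fricative [z]. /t/ is a stop between vowels /a/ and /e/, so it spirantizes to the fricative [s]. /k/ is a stop between vowels /u/ and /o/, so it spirantizes to the fricative [x]. /idasateeseuko/ → izasaseeseuxo.
Rule 2 (post-nasal voicing): no segment meets the environment; /izasaseeseuxo/ is unchanged.
Rule 3 (intervocalic voicing): /s/ is a voiceless obstruent between vowels /a/ and /a/, so it voices to [z]. /s/ is a voiceless obstruent between vowels /a/ and /e/, so it voices to [z]. /s/ is a voiceless obstruent between vowels /e/ and /e/, so it voices to [z]. /izasaseeseuxo/ → izazazeezeuxo.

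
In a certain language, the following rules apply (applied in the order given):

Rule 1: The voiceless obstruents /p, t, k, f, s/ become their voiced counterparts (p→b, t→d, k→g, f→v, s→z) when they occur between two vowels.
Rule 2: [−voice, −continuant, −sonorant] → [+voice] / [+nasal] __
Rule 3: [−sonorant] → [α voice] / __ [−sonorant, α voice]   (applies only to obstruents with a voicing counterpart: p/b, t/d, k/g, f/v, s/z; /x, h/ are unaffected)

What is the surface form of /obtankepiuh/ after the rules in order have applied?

Rule 1 (intervocalic voicing): /p/ is a voiceless obstruent between vowels /e/ and /i/, so it voices to [b]. /obtankepiuh/ → obtankebiuh.
Rule 2 (post-nasal voicing): /k/ is a voiceless stop immediately after the nasal /n/, so it voices to [g]. /obtankebiuh/ → obtangebiuh.
Rule 3 (regressive voicing assimilation): /b/ precedes the voiceless obstruent /t/, so it devoices to [p] by assimilation. /obtangebiuh/ → optangebiuh.

optangebiuh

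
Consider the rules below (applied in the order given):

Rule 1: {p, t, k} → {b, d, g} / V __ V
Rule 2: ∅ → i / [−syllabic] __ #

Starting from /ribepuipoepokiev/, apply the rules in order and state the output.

ribebuiboebogievi

Rule 1 (intervocalic voicing): /p/ is a voiceless stop between vowels /e/ and /u/, so it voices to [b]. /p/ is a voiceless stop between vowels /i/ and /o/, so it voices to [b]. /p/ is a voiceless stop between vowels /e/ and /o/, so it voices to [b]. /k/ is a voiceless stop between vowels /o/ and /i/, so it voices to [g]. /ribepuipoepokiev/ → ribebuiboebogiev.
Rule 2 (final i-epenthesis): the form ends in the consonant /v/, so [i] is inserted word-finally. /ribebuiboebogiev/ → ribebuiboebogievi.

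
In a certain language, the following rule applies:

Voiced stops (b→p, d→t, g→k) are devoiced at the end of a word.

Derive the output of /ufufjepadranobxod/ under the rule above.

Scanning /ufufjepadranobxod/: /d/ at position 9 is not in the conditioning environment; /b/ at position 14 is not in the conditioning environment; /d/ is a voiced stop in word-final position, so it devoices to [t].
Result: [ufufjepadranobxot].

ufufjepadranobxot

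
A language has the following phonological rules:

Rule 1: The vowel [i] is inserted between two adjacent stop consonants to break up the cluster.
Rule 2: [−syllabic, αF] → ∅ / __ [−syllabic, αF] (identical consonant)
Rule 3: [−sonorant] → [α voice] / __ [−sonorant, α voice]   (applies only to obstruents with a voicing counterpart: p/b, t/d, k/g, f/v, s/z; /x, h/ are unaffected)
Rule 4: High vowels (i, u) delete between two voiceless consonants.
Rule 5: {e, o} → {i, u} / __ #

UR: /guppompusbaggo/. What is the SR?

guppompuzbagigu

Rule 1 (stop-cluster i-epenthesis): /p/ and /p/ form a stop–stop cluster, so [i] is inserted between them. /g/ and /g/ form a stop–stop cluster, so [i] is inserted between them. /guppompusbaggo/ → gupipompusbagigo.
Rule 2 (degemination): no segment meets the environment; /gupipompusbagigo/ is unchanged.
Rule 3 (regressive voicing assimilation): /s/ precedes the voiced obstruent /b/, so it voices to [z] by assimilation. /gupipompusbagigo/ → gupipompuzbagigo.
Rule 4 (high vowel syncope): /i/ is a high vowel flanked by voiceless consonants /p/ and /p/, so it deletes. /gupipompuzbagigo/ → guppompuzbagigo.
Rule 5 (final vowel raising): /o/ is a mid vowel in word-final position, so it raises to [u]. /guppompuzbagigo/ → guppompuzbagigu.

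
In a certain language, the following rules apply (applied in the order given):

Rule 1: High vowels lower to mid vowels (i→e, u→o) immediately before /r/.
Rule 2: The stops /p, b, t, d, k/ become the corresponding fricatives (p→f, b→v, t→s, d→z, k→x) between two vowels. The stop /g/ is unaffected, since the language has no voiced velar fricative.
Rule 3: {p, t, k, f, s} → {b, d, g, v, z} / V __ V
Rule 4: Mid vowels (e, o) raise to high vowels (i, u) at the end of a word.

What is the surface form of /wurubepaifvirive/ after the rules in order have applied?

woruvevaifverivi

Rule 1 (pre-rhotic lowering): /u/ is a high vowel immediately before /r/, so it lowers to [o]. /i/ is a high vowel immediately before /r/, so it lowers to [e]. /wurubepaifvirive/ → worubepaifverive.
Rule 2 (intervocalic spirantization): /b/ is a stop between vowels /u/ and /e/, so it spirantizes to the fricative [v]. /p/ is a stop between vowels /e/ and /a/, so it spirantizes to the fricative [f]. /worubepaifverive/ → woruvefaifverive.
Rule 3 (intervocalic voicing): /f/ is a voiceless obstruent between vowels /e/ and /a/, so it voices to [v]. /woruvefaifverive/ → woruvevaifverive.
Rule 4 (final vowel raising): /e/ is a mid vowel in word-final position, so it raises to [i]. /woruvevaifverive/ → woruvevaifverivi.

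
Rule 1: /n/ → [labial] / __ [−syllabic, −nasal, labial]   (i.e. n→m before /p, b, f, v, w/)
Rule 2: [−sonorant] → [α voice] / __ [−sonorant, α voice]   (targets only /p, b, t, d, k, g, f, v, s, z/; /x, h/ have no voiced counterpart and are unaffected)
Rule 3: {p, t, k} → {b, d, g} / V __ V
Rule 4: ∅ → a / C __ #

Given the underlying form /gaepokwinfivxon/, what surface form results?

Rule 1 (nasal place assimilation): /n/ precedes the labial consonant /f/, so it assimilates in place to [m]. /gaepokwinfivxon/ → gaepokwimfivxon.
Rule 2 (regressive voicing assimilation): /v/ precedes the voiceless obstruent /x/, so it devoices to [f] by assimilation. /gaepokwimfivxon/ → gaepokwimfifxon.
Rule 3 (intervocalic voicing): /p/ is a voiceless stop between vowels /e/ and /o/, so it voices to [b]. /gaepokwimfifxon/ → gaebokwimfifxon.
Rule 4 (final a-epenthesis): the form ends in the consonant /n/, so [a] is inserted word-finally. /gaebokwimfifxon/ → gaebokwimfifxona.

gaebokwimfifxona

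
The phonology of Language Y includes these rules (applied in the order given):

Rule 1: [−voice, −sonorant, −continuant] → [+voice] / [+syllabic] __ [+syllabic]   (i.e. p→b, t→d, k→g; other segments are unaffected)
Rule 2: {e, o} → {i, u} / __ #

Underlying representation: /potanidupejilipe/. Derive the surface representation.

Rule 1 (intervocalic voicing): /t/ is a voiceless stop between vowels /o/ and /a/, so it voices to [d]. /p/ is a voiceless stop between vowels /u/ and /e/, so it voices to [b]. /p/ is a voiceless stop between vowels /i/ and /e/, so it voices to [b]. /potanidupejilipe/ → podanidubejilibe.
Rule 2 (final vowel raising): /e/ is a mid vowel in word-final position, so it raises to [i]. /podanidubejilibe/ → podanidubejilibi.

podanidubejilibi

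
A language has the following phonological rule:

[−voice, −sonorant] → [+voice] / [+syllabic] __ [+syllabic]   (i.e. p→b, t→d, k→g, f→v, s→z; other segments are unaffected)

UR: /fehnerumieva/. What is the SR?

No segment of /fehnerumieva/ meets the structural description of the rule, so the form surfaces unchanged.

fehnerumieva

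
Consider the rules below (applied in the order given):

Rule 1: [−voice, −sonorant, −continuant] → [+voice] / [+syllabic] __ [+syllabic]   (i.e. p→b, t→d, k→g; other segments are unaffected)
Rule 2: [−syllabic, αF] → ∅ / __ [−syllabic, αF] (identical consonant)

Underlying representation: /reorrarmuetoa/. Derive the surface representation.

reorarmuedoa

Rule 1 (intervocalic voicing): /t/ is a voiceless stop between vowels /e/ and /o/, so it voices to [d]. /reorrarmuetoa/ → reorrarmuedoa.
Rule 2 (degemination): /rr/ is a geminate; the first /r/ deletes. /reorrarmuedoa/ → reorarmuedoa.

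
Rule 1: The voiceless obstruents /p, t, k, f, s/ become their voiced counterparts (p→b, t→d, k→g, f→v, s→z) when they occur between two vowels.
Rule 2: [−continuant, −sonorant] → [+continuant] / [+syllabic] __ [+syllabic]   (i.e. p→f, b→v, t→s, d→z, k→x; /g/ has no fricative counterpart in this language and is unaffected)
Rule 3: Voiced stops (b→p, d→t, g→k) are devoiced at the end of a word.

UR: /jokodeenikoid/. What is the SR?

jogozeenigoit

Rule 1 (intervocalic voicing): /k/ is a voiceless obstruent between vowels /o/ and /o/, so it voices to [g]. /k/ is a voiceless obstruent between vowels /i/ and /o/, so it voices to [g]. /jokodeenikoid/ → jogodeenigoid.
Rule 2 (intervocalic spirantization): /d/ is a stop between vowels /o/ and /e/, so it spirantizes to the fricative [z]. /jogodeenigoid/ → jogozeenigoid.
Rule 3 (final devoicing): /d/ is a voiced stop in word-final position, so it devoices to [t]. /jogozeenigoid/ → jogozeenigoit.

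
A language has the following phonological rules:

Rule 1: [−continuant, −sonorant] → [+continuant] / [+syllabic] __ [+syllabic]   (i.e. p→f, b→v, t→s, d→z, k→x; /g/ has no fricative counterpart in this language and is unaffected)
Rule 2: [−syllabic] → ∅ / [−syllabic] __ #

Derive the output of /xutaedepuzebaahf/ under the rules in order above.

xusaezefuzevaah

Rule 1 (intervocalic spirantization): /t/ is a stop between vowels /u/ and /a/, so it spirantizes to the fricative [s]. /d/ is a stop between vowels /e/ and /e/, so it spirantizes to the fricative [z]. /p/ is a stop between vowels /e/ and /u/, so it spirantizes to the fricative [f]. /b/ is a stop between vowels /e/ and /a/, so it spirantizes to the fricative [v]. /xutaedepuzebaahf/ → xusaezefuzevaahf.
Rule 2 (final cluster simplification): /f/ is the second consonant of a word-final cluster /hf/, so it deletes. /xusaezefuzevaahf/ → xusaezefuzevaah.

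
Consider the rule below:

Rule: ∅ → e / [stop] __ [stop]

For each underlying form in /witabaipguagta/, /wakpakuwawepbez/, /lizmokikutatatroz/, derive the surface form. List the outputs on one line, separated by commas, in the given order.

witabaipeguageta, wakepakuwawepebez, lizmokikutatatroz

/witabaipguagta/: /p/ and /g/ form a stop–stop cluster, so [e] is inserted between them. /g/ and /t/ form a stop–stop cluster, so [e] is inserted between them. → [witabaipeguageta].
/wakpakuwawepbez/: /k/ and /p/ form a stop–stop cluster, so [e] is inserted between them. /p/ and /b/ form a stop–stop cluster, so [e] is inserted between them. → [wakepakuwawepebez].
/lizmokikutatatroz/: the rule's environment is not met; surfaces unchanged as [lizmokikutatatroz].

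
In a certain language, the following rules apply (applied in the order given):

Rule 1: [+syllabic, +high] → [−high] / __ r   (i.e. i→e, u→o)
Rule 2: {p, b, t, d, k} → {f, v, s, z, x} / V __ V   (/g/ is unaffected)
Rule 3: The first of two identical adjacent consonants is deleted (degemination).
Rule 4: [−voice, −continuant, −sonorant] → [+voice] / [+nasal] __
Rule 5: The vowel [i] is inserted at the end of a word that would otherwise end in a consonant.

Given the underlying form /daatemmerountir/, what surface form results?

Rule 1 (pre-rhotic lowering): /i/ is a high vowel immediately before /r/, so it lowers to [e]. /daatemmerountir/ → daatemmerounter.
Rule 2 (intervocalic spirantization): /t/ is a stop between vowels /a/ and /e/, so it spirantizes to the fricative [s]. /daatemmerounter/ → daasemmerounter.
Rule 3 (degemination): /mm/ is a geminate; the first /m/ deletes. /daasemmerounter/ → daasemerounter.
Rule 4 (post-nasal voicing): /t/ is a voiceless stop immediately after the nasal /n/, so it voices to [d]. /daasemerounter/ → daasemerounder.
Rule 5 (final i-epenthesis): the form ends in the consonant /r/, so [i] is inserted word-finally. /daasemerounder/ → daasemerounderi.

daasemerounderi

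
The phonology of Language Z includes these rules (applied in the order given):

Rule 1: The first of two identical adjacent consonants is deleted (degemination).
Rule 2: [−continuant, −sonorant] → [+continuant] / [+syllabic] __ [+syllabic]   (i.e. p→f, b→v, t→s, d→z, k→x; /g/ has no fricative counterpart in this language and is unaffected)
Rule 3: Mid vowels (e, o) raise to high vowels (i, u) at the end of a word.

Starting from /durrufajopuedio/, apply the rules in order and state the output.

durufajofueziu

Rule 1 (degemination): /rr/ is a geminate; the first /r/ deletes. /durrufajopuedio/ → durufajopuedio.
Rule 2 (intervocalic spirantization): /p/ is a stop between vowels /o/ and /u/, so it spirantizes to the fricative [f]. /d/ is a stop between vowels /e/ and /i/, so it spirantizes to the fricative [z]. /durufajopuedio/ → durufajofuezio.
Rule 3 (final vowel raising): /o/ is a mid vowel in word-final position, so it raises to [u]. /durufajofuezio/ → durufajofueziu.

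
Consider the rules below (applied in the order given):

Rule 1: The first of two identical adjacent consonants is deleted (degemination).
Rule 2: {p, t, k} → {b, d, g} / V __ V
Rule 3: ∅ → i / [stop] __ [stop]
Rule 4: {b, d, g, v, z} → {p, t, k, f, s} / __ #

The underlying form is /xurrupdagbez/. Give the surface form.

Rule 1 (degemination): /rr/ is a geminate; the first /r/ deletes. /xurrupdagbez/ → xurupdagbez.
Rule 2 (intervocalic voicing): no segment meets the environment; /xurupdagbez/ is unchanged.
Rule 3 (stop-cluster i-epenthesis): /p/ and /d/ form a stop–stop cluster, so [i] is inserted between them. /g/ and /b/ form a stop–stop cluster, so [i] is inserted between them. /xurupdagbez/ → xurupidagibez.
Rule 4 (final devoicing): /z/ is a voiced obstruent in word-final position, so it devoices to [s]. /xurupidagibez/ → xurupidagibes.

xurupidagibes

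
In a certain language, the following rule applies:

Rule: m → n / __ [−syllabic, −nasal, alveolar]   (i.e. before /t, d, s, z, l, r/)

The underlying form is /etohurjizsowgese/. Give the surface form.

No segment of /etohurjizsowgese/ meets the structural description of the rule, so the form surfaces unchanged.

etohurjizsowgese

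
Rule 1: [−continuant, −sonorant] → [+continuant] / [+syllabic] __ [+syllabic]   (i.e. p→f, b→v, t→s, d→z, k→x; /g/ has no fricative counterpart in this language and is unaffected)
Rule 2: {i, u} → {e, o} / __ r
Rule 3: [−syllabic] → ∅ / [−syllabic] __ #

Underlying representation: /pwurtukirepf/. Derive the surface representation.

pwortuxerep

Rule 1 (intervocalic spirantization): /k/ is a stop between vowels /u/ and /i/, so it spirantizes to the fricative [x]. /pwurtukirepf/ → pwurtuxirepf.
Rule 2 (pre-rhotic lowering): /u/ is a high vowel immediately before /r/, so it lowers to [o]. /i/ is a high vowel immediately before /r/, so it lowers to [e]. /pwurtuxirepf/ → pwortuxerepf.
Rule 3 (final cluster simplification): /f/ is the second consonant of a word-final cluster /pf/, so it deletes. /pwortuxerepf/ → pwortuxerep.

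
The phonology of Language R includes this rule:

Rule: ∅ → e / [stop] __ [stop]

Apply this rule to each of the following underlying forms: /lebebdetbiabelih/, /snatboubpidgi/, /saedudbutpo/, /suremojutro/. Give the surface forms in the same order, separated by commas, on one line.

lebebedetebiabelih, snateboubepidegi, saedudebutepo, suremojutro

/lebebdetbiabelih/: /b/ and /d/ form a stop–stop cluster, so [e] is inserted between them. /t/ and /b/ form a stop–stop cluster, so [e] is inserted between them. → [lebebedetebiabelih].
/snatboubpidgi/: /t/ and /b/ form a stop–stop cluster, so [e] is inserted between them. /b/ and /p/ form a stop–stop cluster, so [e] is inserted between them. /d/ and /g/ form a stop–stop cluster, so [e] is inserted between them. → [snateboubepidegi].
/saedudbutpo/: /d/ and /b/ form a stop–stop cluster, so [e] is inserted between them. /t/ and /p/ form a stop–stop cluster, so [e] is inserted between them. → [saedudebutepo].
/suremojutro/: the rule's environment is not met; surfaces unchanged as [suremojutro].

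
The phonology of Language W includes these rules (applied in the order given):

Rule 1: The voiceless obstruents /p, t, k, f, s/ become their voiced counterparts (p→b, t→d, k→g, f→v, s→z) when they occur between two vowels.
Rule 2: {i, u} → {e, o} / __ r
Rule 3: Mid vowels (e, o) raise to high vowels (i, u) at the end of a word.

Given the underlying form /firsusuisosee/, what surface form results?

Rule 1 (intervocalic voicing): /s/ is a voiceless obstruent between vowels /u/ and /u/, so it voices to [z]. /s/ is a voiceless obstruent between vowels /i/ and /o/, so it voices to [z]. /s/ is a voiceless obstruent between vowels /o/ and /e/, so it voices to [z]. /firsusuisosee/ → firsuzuizozee.
Rule 2 (pre-rhotic lowering): /i/ is a high vowel immediately before /r/, so it lowers to [e]. /firsuzuizozee/ → fersuzuizozee.
Rule 3 (final vowel raising): /e/ is a mid vowel in word-final position, so it raises to [i]. /fersuzuizozee/ → fersuzuizozei.

fersuzuizozei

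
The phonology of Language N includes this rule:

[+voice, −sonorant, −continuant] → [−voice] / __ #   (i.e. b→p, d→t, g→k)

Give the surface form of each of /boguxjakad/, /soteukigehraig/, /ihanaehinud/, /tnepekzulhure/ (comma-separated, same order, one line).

boguxjakat, soteukigehraik, ihanaehinut, tnepekzulhure

/boguxjakad/: /d/ is a voiced stop in word-final position, so it devoices to [t]. → [boguxjakat].
/soteukigehraig/: /g/ is a voiced stop in word-final position, so it devoices to [k]. → [soteukigehraik].
/ihanaehinud/: /d/ is a voiced stop in word-final position, so it devoices to [t]. → [ihanaehinut].
/tnepekzulhure/: the rule's environment is not met; surfaces unchanged as [tnepekzulhure].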